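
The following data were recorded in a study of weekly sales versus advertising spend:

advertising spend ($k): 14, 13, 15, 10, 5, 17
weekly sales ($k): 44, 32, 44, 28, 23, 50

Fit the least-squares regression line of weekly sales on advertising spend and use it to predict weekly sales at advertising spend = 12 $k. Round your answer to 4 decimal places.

36.0620

n = 6, Σx = 74, Σy = 221, Σxy = 2937, Σx² = 1004
Sxx = Σx² − (Σx)²/n = 1004 − 912.666667 = 91.333333
Sxy = Σxy − (Σx)(Σy)/n = 2937 − 2725.666667 = 211.333333
b = Sxy/Sxx = 211.333333/91.333333 = 2.313869
a = ȳ − b·x̄ = 36.833333 − 2.313869·12.333333 = 8.295620
ŷ(12) = a + b·12 = 8.295620 + 2.313869·12 = 36.062044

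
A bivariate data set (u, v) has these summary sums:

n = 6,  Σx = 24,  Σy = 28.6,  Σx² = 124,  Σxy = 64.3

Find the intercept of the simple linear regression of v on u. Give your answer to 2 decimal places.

Sxx = Σx² − (Σx)²/n = 124 − 96 = 28
Sxy = Σxy − (Σx)(Σy)/n = 64.3 − 114.4 = -50.1
b = Sxy/Sxx = -50.1/28 = -1.789286
a = ȳ − b·x̄ = 4.766667 − (-1.789286)·4 = 11.923810

11.92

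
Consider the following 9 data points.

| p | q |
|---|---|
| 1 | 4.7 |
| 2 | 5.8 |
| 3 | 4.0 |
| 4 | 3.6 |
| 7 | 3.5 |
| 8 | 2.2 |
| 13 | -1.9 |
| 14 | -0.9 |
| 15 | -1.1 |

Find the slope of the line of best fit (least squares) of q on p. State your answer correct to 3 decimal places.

-0.500

n = 9, Σx = 67, Σy = 19.9, Σxy = 31, Σx² = 733
Sxx = Σx² − (Σx)²/n = 733 − 498.777778 = 234.222222
Sxy = Σxy − (Σx)(Σy)/n = 31 − 148.144444 = -117.144444
b = Sxy/Sxx = -117.144444/234.222222 = -0.500142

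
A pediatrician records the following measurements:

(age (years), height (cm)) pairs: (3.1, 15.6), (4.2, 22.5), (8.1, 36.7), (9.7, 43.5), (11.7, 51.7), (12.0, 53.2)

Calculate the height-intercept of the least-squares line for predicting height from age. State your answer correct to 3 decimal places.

3.947

n = 6, Σx = 48.8, Σy = 223.2, Σxy = 2105.37, Σx² = 467.84
Sxx = Σx² − (Σx)²/n = 467.84 − 396.906667 = 70.933333
Sxy = Σxy − (Σx)(Σy)/n = 2105.37 − 1815.36 = 290.01
b = Sxy/Sxx = 290.01/70.933333 = 4.088487
a = ȳ − b·x̄ = 37.2 − 4.088487·8.133333 = 3.946974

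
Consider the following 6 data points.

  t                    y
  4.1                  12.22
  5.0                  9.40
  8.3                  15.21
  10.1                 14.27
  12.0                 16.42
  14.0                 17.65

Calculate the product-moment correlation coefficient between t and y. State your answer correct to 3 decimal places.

n = 6, Σx = 53.5, Σy = 85.17, Σxy = 811.612, Σx² = 552.71, Σy² = 1253.8043
Sxx = Σx² − (Σx)²/n = 552.71 − 477.041667 = 75.668333
Sxy = Σxy − (Σx)(Σy)/n = 811.612 − 759.4325 = 52.1795
Syy = Σy² − (Σy)²/n = 1253.8043 − 1208.98815 = 44.81615
r = Sxy/√(Sxx·Syy) = 52.1795/√(3391.163377) = 52.1795/58.233696 = 0.896036

0.896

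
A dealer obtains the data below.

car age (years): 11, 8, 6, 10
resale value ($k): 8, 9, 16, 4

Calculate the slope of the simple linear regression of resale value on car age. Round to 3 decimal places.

-1.881

n = 4, Σx = 35, Σy = 37, Σxy = 296, Σx² = 321
Sxx = Σx² − (Σx)²/n = 321 − 306.25 = 14.75
Sxy = Σxy − (Σx)(Σy)/n = 296 − 323.75 = -27.75
b = Sxy/Sxx = -27.75/14.75 = -1.881356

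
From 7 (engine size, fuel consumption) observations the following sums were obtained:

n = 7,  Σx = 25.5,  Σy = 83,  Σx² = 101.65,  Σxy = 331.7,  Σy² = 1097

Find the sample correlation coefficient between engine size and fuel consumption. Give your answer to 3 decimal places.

0.933

Sxx = Σx² − (Σx)²/n = 101.65 − 92.892857 = 8.757143
Sxy = Σxy − (Σx)(Σy)/n = 331.7 − 302.357143 = 29.342857
Syy = Σy² − (Σy)²/n = 1097 − 984.142857 = 112.857143
r = Sxy/√(Sxx·Syy) = 29.342857/√(988.306122) = 29.342857/31.437336 = 0.933376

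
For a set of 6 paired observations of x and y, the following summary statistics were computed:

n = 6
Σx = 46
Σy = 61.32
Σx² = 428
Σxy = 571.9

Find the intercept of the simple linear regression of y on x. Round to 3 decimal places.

Sxx = Σx² − (Σx)²/n = 428 − 352.666667 = 75.333333
Sxy = Σxy − (Σx)(Σy)/n = 571.9 − 470.12 = 101.78
b = Sxy/Sxx = 101.78/75.333333 = 1.351062
a = ȳ − b·x̄ = 10.22 − 1.351062·7.666667 = -0.138142

-0.138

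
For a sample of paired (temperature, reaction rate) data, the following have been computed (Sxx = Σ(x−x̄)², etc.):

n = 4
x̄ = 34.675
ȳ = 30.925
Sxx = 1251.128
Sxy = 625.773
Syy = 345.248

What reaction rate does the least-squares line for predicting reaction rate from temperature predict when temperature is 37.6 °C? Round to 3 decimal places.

32.388

b = Sxy/Sxx = 625.773/1251.128 = 0.500167
a = ȳ − b·x̄ = 30.925 − 0.500167·34.675 = 13.581708
ŷ(37.6) = a + b·37.6 = 13.581708 + 0.500167·37.6 = 32.387989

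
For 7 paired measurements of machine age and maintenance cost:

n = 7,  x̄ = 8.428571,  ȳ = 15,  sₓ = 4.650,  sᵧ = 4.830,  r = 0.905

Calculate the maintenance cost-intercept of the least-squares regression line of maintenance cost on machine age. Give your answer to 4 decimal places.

b = r · sᵧ/sₓ = 0.905 · 4.83/4.65 = 0.940032
a = ȳ − b·x̄ = 15 − 0.940032·8.428571 = 7.076871

7.0769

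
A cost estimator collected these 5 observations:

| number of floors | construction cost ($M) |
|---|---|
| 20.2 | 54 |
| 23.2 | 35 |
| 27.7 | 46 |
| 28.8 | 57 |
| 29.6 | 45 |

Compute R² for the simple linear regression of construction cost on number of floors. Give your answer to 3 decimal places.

0.008

n = 5, Σx = 129.5, Σy = 237, Σxy = 6150.6, Σx² = 3419.17, Σy² = 11531
Sxx = Σx² − (Σx)²/n = 3419.17 − 3354.05 = 65.12
Sxy = Σxy − (Σx)(Σy)/n = 6150.6 − 6138.3 = 12.3
Syy = Σy² − (Σy)²/n = 11531 − 11233.8 = 297.2
R² = Sxy²/(Sxx·Syy) = (12.3)²/(65.12·297.2) = 0.007817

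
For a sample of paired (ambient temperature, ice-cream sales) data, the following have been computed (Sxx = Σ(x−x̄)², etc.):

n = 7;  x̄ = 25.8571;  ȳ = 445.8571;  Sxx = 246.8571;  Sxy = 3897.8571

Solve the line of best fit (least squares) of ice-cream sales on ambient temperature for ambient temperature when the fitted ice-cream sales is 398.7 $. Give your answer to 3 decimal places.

b = Sxy/Sxx = 3897.8571/246.8571 = 15.789933
a = ȳ − b·x̄ = 445.8571 − 15.789933·25.8571 = 37.575220
Set a + b·x = 398.7: x = (398.7 − 37.575220) / 15.789933 = 22.870571

22.871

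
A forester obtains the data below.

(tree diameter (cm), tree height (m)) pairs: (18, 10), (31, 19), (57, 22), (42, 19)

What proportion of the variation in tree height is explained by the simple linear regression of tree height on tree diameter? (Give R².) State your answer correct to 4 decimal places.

n = 4, Σx = 148, Σy = 70, Σxy = 2821, Σx² = 6298, Σy² = 1306
Sxx = Σx² − (Σx)²/n = 6298 − 5476 = 822
Sxy = Σxy − (Σx)(Σy)/n = 2821 − 2590 = 231
Syy = Σy² − (Σy)²/n = 1306 − 1225 = 81
R² = Sxy²/(Sxx·Syy) = (231)²/(822·81) = 0.801433

0.8014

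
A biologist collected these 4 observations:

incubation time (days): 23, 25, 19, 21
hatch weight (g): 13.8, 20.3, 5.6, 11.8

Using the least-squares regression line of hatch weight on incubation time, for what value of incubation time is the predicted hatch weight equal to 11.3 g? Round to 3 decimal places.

21.317

n = 4, Σx = 88, Σy = 51.5, Σxy = 1179.1, Σx² = 1956
Sxx = Σx² − (Σx)²/n = 1956 − 1936 = 20
Sxy = Σxy − (Σx)(Σy)/n = 1179.1 − 1133 = 46.1
b = Sxy/Sxx = 46.1/20 = 2.305
a = ȳ − b·x̄ = 12.875 − 2.305·22 = -37.835
Set a + b·x = 11.3: x = (11.3 − (-37.835)) / 2.305 = 21.316703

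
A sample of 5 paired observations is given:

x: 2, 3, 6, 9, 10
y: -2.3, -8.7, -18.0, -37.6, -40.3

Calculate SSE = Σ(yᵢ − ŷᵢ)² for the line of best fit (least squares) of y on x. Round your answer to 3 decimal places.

17.754

n = 5, Σx = 30, Σy = -106.9, Σxy = -880.1, Σx² = 230, Σy² = 3442.83
Sxx = Σx² − (Σx)²/n = 230 − 180 = 50
Sxy = Σxy − (Σx)(Σy)/n = -880.1 − (-641.4) = -238.7
Syy = Σy² − (Σy)²/n = 3442.83 − 2285.522 = 1157.308
b = Sxy/Sxx = -238.7/50 = -4.774
SSE = Syy − b·Sxy = 1157.308 − (-4.774)·(-238.7) = 17.7542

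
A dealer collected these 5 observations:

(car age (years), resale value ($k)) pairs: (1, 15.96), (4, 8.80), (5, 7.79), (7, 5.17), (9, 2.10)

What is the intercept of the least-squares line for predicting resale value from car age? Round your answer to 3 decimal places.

n = 5, Σx = 26, Σy = 39.82, Σxy = 145.2, Σx² = 172
Sxx = Σx² − (Σx)²/n = 172 − 135.2 = 36.8
Sxy = Σxy − (Σx)(Σy)/n = 145.2 − 207.064 = -61.864
b = Sxy/Sxx = -61.864/36.8 = -1.681087
a = ȳ − b·x̄ = 7.964 − (-1.681087)·5.2 = 16.705652

16.706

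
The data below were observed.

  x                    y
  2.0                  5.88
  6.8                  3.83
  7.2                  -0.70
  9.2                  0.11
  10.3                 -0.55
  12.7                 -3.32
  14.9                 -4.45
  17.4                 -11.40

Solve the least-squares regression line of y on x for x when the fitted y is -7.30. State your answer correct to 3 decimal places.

n = 8, Σx = 80.5, Σy = -10.6, Σxy = -278.718, Σx² = 978.87
Sxx = Σx² − (Σx)²/n = 978.87 − 810.03125 = 168.83875
Sxy = Σxy − (Σx)(Σy)/n = -278.718 − (-106.6625) = -172.0555
b = Sxy/Sxx = -172.0555/168.83875 = -1.019052
a = ȳ − b·x̄ = -1.325 − (-1.019052)·10.0625 = 8.929213
Set a + b·x = -7.30: x = (-7.30 − 8.929213) / (-1.019052) = 15.925791

15.926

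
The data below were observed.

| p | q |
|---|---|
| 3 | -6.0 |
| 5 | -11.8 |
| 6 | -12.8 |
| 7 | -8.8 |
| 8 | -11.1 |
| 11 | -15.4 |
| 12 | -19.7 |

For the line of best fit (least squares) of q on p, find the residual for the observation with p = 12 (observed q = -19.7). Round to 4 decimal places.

n = 7, Σx = 52, Σy = -85.6, Σxy = -710, Σx² = 448
Sxx = Σx² − (Σx)²/n = 448 − 386.285714 = 61.714286
Sxy = Σxy − (Σx)(Σy)/n = -710 − (-635.885714) = -74.114286
b = Sxy/Sxx = -74.114286/61.714286 = -1.200926
a = ȳ − b·x̄ = -12.228571 − (-1.200926)·7.428571 = -3.307407
ŷ(12) = -3.307407 + (-1.200926)·12 = -17.718519
residual = y − ŷ = -19.7 − (-17.718519) = -1.981481

-1.9815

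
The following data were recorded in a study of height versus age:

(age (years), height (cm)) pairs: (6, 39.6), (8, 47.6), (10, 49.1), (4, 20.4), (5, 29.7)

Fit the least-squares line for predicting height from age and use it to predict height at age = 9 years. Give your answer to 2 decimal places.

n = 5, Σx = 33, Σy = 186.4, Σxy = 1339.5, Σx² = 241
Sxx = Σx² − (Σx)²/n = 241 − 217.8 = 23.2
Sxy = Σxy − (Σx)(Σy)/n = 1339.5 − 1230.24 = 109.26
b = Sxy/Sxx = 109.26/23.2 = 4.709483
a = ȳ − b·x̄ = 37.28 − 4.709483·6.6 = 6.197414
ŷ(9) = a + b·9 = 6.197414 + 4.709483·9 = 48.582759

48.58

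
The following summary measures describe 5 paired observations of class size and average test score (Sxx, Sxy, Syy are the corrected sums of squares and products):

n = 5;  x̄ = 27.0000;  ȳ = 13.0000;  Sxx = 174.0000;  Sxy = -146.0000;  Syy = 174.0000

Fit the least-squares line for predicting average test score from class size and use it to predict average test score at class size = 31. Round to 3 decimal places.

b = Sxy/Sxx = -146/174 = -0.839080
a = ȳ − b·x̄ = 13 − (-0.839080)·27 = 35.655172
ŷ(31) = a + b·31 = 35.655172 + (-0.839080)·31 = 9.643678

9.644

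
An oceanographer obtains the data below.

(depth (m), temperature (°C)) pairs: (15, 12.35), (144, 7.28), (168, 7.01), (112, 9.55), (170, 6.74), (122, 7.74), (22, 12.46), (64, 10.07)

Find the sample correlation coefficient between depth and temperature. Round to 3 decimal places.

-0.979

n = 8, Σx = 817, Σy = 73.2, Σxy = 6489.53, Σx² = 110093, Σy² = 707.8552
Sxx = Σx² − (Σx)²/n = 110093 − 83436.125 = 26656.875
Sxy = Σxy − (Σx)(Σy)/n = 6489.53 − 7475.55 = -986.02
Syy = Σy² − (Σy)²/n = 707.8552 − 669.78 = 38.0752
r = Sxy/√(Sxx·Syy) = -986.02/√(1014965.847) = -986.02/1007.455134 = -0.978723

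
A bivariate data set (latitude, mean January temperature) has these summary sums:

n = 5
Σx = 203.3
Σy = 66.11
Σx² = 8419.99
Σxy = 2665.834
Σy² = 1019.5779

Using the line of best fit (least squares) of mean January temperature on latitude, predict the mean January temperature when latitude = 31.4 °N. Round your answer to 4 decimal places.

Sxx = Σx² − (Σx)²/n = 8419.99 − 8266.178 = 153.812
Sxy = Σxy − (Σx)(Σy)/n = 2665.834 − 2688.0326 = -22.1986
b = Sxy/Sxx = -22.1986/153.812 = -0.144323
a = ȳ − b·x̄ = 13.222 − (-0.144323)·40.66 = 19.090171
ŷ(31.4) = a + b·31.4 = 19.090171 + (-0.144323)·31.4 = 14.558430

14.5584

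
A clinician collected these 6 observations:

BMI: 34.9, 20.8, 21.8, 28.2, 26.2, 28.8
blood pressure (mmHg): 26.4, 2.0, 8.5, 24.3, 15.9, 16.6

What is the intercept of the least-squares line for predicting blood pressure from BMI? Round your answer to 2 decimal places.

n = 6, Σx = 160.7, Σy = 93.7, Σxy = 2728.18, Σx² = 4437.01
Sxx = Σx² − (Σx)²/n = 4437.01 − 4304.081667 = 132.928333
Sxy = Σxy − (Σx)(Σy)/n = 2728.18 − 2509.598333 = 218.581667
b = Sxy/Sxx = 218.581667/132.928333 = 1.644357
a = ȳ − b·x̄ = 15.616667 − 1.644357·26.783333 = -28.424701

-28.42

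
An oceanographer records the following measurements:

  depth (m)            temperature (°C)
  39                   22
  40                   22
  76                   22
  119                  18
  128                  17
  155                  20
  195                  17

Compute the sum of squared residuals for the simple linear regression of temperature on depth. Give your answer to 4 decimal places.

n = 7, Σx = 752, Σy = 138, Σxy = 14143, Σx² = 101492, Σy² = 2754
Sxx = Σx² − (Σx)²/n = 101492 − 80786.285714 = 20705.714286
Sxy = Σxy − (Σx)(Σy)/n = 14143 − 14825.142857 = -682.142857
Syy = Σy² − (Σy)²/n = 2754 − 2720.571429 = 33.428571
b = Sxy/Sxx = -682.142857/20705.714286 = -0.032945
SSE = Syy − b·Sxy = 33.428571 − (-0.032945)·(-682.142857) = 10.955602

10.9556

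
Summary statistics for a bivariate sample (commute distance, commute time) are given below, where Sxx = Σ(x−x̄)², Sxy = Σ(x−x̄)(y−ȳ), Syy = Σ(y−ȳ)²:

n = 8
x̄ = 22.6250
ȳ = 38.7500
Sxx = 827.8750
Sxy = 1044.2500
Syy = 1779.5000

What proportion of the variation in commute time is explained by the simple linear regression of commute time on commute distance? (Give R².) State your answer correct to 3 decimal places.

0.740

R² = Sxy²/(Sxx·Syy) = (1044.25)²/(827.875·1779.5) = 0.740195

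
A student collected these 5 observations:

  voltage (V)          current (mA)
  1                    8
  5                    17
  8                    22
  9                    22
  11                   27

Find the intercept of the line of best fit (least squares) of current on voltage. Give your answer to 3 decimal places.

6.763

n = 5, Σx = 34, Σy = 96, Σxy = 764, Σx² = 292
Sxx = Σx² − (Σx)²/n = 292 − 231.2 = 60.8
Sxy = Σxy − (Σx)(Σy)/n = 764 − 652.8 = 111.2
b = Sxy/Sxx = 111.2/60.8 = 1.828947
a = ȳ − b·x̄ = 19.2 − 1.828947·6.8 = 6.763158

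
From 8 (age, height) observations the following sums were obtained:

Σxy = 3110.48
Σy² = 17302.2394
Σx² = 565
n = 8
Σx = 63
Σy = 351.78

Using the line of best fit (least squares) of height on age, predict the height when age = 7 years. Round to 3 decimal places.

Sxx = Σx² − (Σx)²/n = 565 − 496.125 = 68.875
Sxy = Σxy − (Σx)(Σy)/n = 3110.48 − 2770.2675 = 340.2125
b = Sxy/Sxx = 340.2125/68.875 = 4.939564
a = ȳ − b·x̄ = 43.9725 − 4.939564·7.875 = 5.073430
ŷ(7) = a + b·7 = 5.073430 + 4.939564·7 = 39.650381

39.650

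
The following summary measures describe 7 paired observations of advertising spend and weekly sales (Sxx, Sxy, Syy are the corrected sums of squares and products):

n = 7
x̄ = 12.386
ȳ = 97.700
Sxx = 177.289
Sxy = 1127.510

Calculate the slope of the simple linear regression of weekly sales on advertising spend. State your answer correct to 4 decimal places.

b = Sxy/Sxx = 1127.51/177.289 = 6.359729

6.3597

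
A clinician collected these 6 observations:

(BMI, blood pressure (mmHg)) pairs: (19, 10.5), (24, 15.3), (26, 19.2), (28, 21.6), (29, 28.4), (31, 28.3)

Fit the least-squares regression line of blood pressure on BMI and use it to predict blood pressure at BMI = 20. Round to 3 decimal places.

n = 6, Σx = 157, Σy = 123.3, Σxy = 3371.6, Σx² = 4199
Sxx = Σx² − (Σx)²/n = 4199 − 4108.166667 = 90.833333
Sxy = Σxy − (Σx)(Σy)/n = 3371.6 − 3226.35 = 145.25
b = Sxy/Sxx = 145.25/90.833333 = 1.599083
a = ȳ − b·x̄ = 20.55 − 1.599083·26.166667 = -21.292661
ŷ(20) = a + b·20 = -21.292661 + 1.599083·20 = 10.688991

10.689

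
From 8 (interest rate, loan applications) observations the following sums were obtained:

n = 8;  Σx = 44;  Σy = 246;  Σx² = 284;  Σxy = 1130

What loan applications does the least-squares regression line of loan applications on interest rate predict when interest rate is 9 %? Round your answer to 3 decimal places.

Sxx = Σx² − (Σx)²/n = 284 − 242 = 42
Sxy = Σxy − (Σx)(Σy)/n = 1130 − 1353 = -223
b = Sxy/Sxx = -223/42 = -5.309524
a = ȳ − b·x̄ = 30.75 − (-5.309524)·5.5 = 59.952381
ŷ(9) = a + b·9 = 59.952381 + (-5.309524)·9 = 12.166667

12.167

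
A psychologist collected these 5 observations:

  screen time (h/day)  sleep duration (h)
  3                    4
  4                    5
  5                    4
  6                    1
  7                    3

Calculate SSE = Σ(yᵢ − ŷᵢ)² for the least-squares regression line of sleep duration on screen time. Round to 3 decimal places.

5.600

n = 5, Σx = 25, Σy = 17, Σxy = 79, Σx² = 135, Σy² = 67
Sxx = Σx² − (Σx)²/n = 135 − 125 = 10
Sxy = Σxy − (Σx)(Σy)/n = 79 − 85 = -6
Syy = Σy² − (Σy)²/n = 67 − 57.8 = 9.2
b = Sxy/Sxx = -6/10 = -0.6
SSE = Syy − b·Sxy = 9.2 − (-0.6)·(-6) = 5.6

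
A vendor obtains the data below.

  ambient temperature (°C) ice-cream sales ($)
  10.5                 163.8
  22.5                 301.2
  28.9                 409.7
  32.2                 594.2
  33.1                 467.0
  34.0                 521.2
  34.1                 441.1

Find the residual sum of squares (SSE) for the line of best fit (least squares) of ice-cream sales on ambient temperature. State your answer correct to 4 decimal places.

20100.3425

n = 7, Σx = 195.3, Σy = 2898.2, Σxy = 87690.48, Σx² = 5902.97, Σy² = 1322787.26
Sxx = Σx² − (Σx)²/n = 5902.97 − 5448.87 = 454.1
Sxy = Σxy − (Σx)(Σy)/n = 87690.48 − 80859.78 = 6830.7
Syy = Σy² − (Σy)²/n = 1322787.26 − 1199937.605714 = 122849.654286
b = Sxy/Sxx = 6830.7/454.1 = 15.042281
SSE = Syy − b·Sxy = 122849.654286 − 15.042281·6830.7 = 20100.342482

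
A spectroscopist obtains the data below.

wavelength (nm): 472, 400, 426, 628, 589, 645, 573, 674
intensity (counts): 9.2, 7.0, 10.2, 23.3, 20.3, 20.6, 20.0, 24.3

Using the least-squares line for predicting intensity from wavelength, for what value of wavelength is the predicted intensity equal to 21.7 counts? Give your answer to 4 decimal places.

626.5603

n = 8, Σx = 4407, Σy = 134.9, Σxy = 79201.9, Σx² = 2504195
Sxx = Σx² − (Σx)²/n = 2504195 − 2427706.125 = 76488.875
Sxy = Σxy − (Σx)(Σy)/n = 79201.9 − 74313.0375 = 4888.8625
b = Sxy/Sxx = 4888.8625/76488.875 = 0.063916
a = ȳ − b·x̄ = 16.8625 − 0.063916·550.875 = -18.347223
Set a + b·x = 21.7: x = (21.7 − (-18.347223)) / 0.063916 = 626.560281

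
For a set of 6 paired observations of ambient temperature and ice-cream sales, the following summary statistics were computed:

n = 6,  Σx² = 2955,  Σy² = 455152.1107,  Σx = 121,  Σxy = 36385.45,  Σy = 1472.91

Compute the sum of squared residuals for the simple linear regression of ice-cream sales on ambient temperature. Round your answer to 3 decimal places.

6855.505

Sxx = Σx² − (Σx)²/n = 2955 − 2440.166667 = 514.833333
Sxy = Σxy − (Σx)(Σy)/n = 36385.45 − 29703.685 = 6681.765
Syy = Σy² − (Σy)²/n = 455152.1107 − 361577.31135 = 93574.79935
b = Sxy/Sxx = 6681.765/514.833333 = 12.978501
SSE = Syy − b·Sxy = 93574.79935 − 12.978501·6681.765 = 6855.504727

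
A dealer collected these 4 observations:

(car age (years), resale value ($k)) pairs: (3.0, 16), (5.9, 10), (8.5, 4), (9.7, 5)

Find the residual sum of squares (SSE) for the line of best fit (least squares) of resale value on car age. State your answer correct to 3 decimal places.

5.313

n = 4, Σx = 27.1, Σy = 35, Σxy = 189.5, Σx² = 210.15, Σy² = 397
Sxx = Σx² − (Σx)²/n = 210.15 − 183.6025 = 26.5475
Sxy = Σxy − (Σx)(Σy)/n = 189.5 − 237.125 = -47.625
Syy = Σy² − (Σy)²/n = 397 − 306.25 = 90.75
b = Sxy/Sxx = -47.625/26.5475 = -1.793954
SSE = Syy − b·Sxy = 90.75 − (-1.793954)·(-47.625) = 5.312930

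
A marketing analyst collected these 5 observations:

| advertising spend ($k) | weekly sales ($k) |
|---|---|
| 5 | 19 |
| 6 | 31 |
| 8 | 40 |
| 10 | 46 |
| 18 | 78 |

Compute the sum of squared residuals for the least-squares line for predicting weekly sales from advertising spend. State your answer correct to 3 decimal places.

45.155

n = 5, Σx = 47, Σy = 214, Σxy = 2465, Σx² = 549, Σy² = 11122
Sxx = Σx² − (Σx)²/n = 549 − 441.8 = 107.2
Sxy = Σxy − (Σx)(Σy)/n = 2465 − 2011.6 = 453.4
Syy = Σy² − (Σy)²/n = 11122 − 9159.2 = 1962.8
b = Sxy/Sxx = 453.4/107.2 = 4.229478
SSE = Syy − b·Sxy = 1962.8 − 4.229478·453.4 = 45.154851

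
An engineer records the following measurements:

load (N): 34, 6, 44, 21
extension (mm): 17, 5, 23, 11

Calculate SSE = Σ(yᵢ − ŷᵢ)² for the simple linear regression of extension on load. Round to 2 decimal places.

1.40

n = 4, Σx = 105, Σy = 56, Σxy = 1851, Σx² = 3569, Σy² = 964
Sxx = Σx² − (Σx)²/n = 3569 − 2756.25 = 812.75
Sxy = Σxy − (Σx)(Σy)/n = 1851 − 1470 = 381
Syy = Σy² − (Σy)²/n = 964 − 784 = 180
b = Sxy/Sxx = 381/812.75 = 0.468779
SSE = Syy − b·Sxy = 180 − 0.468779·381 = 1.395263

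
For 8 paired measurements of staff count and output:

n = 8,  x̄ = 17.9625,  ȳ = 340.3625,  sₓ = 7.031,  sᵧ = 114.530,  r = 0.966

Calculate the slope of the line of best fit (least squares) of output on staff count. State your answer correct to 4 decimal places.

15.7355

b = r · sᵧ/sₓ = 0.966 · 114.53/7.031 = 15.735454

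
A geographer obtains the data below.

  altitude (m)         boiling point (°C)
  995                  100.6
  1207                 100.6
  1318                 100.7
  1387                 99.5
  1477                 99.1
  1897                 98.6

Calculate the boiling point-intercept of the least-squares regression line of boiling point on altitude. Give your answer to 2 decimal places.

n = 6, Σx = 8281, Σy = 599.1, Σxy = 825665.2, Σx² = 11887905
Sxx = Σx² − (Σx)²/n = 11887905 − 11429160.166667 = 458744.833333
Sxy = Σxy − (Σx)(Σy)/n = 825665.2 − 826857.85 = -1192.65
b = Sxy/Sxx = -1192.65/458744.833333 = -0.002600
a = ȳ − b·x̄ = 99.85 − (-0.002600)·1380.166667 = 103.438173

103.44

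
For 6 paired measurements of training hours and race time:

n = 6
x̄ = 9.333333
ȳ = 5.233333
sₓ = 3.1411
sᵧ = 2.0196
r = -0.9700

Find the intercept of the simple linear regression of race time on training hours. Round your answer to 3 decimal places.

b = r · sᵧ/sₓ = -0.97 · 2.0196/3.1411 = -0.623671
a = ȳ − b·x̄ = 5.233333 − (-0.623671)·9.333333 = 11.054259

11.054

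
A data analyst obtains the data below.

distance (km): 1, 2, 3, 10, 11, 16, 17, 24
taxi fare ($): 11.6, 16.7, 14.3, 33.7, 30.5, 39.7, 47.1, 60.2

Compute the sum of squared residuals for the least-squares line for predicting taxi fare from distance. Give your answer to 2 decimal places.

n = 8, Σx = 84, Σy = 253.8, Σxy = 3641.1, Σx² = 1356, Σy² = 10102.42
Sxx = Σx² − (Σx)²/n = 1356 − 882 = 474
Sxy = Σxy − (Σx)(Σy)/n = 3641.1 − 2664.9 = 976.2
Syy = Σy² − (Σy)²/n = 10102.42 − 8051.805 = 2050.615
b = Sxy/Sxx = 976.2/474 = 2.059494
SSE = Syy − b·Sxy = 2050.615 − 2.059494·976.2 = 40.137278

40.14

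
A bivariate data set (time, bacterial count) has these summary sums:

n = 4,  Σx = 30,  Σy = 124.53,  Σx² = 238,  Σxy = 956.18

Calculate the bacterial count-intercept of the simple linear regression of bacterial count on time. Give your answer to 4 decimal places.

Sxx = Σx² − (Σx)²/n = 238 − 225 = 13
Sxy = Σxy − (Σx)(Σy)/n = 956.18 − 933.975 = 22.205
b = Sxy/Sxx = 22.205/13 = 1.708077
a = ȳ − b·x̄ = 31.1325 − 1.708077·7.5 = 18.321923

18.3219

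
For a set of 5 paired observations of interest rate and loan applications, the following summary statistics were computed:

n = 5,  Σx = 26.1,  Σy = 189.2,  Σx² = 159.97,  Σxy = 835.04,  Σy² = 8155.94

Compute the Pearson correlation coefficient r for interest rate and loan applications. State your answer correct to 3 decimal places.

-0.992

Sxx = Σx² − (Σx)²/n = 159.97 − 136.242 = 23.728
Sxy = Σxy − (Σx)(Σy)/n = 835.04 − 987.624 = -152.584
Syy = Σy² − (Σy)²/n = 8155.94 − 7159.328 = 996.612
r = Sxy/√(Sxx·Syy) = -152.584/√(23647.609536) = -152.584/153.777793 = -0.992237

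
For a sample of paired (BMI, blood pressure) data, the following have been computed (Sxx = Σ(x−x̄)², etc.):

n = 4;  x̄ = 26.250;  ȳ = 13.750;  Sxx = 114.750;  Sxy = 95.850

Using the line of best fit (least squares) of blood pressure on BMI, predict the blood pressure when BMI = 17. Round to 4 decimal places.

b = Sxy/Sxx = 95.85/114.75 = 0.835294
a = ȳ − b·x̄ = 13.75 − 0.835294·26.25 = -8.176471
ŷ(17) = a + b·17 = -8.176471 + 0.835294·17 = 6.023529

6.0235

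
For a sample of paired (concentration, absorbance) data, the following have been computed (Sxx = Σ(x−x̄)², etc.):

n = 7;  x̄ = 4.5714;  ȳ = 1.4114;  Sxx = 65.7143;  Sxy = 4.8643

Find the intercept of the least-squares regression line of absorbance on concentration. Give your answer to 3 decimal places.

b = Sxy/Sxx = 4.8643/65.7143 = 0.074022
a = ȳ − b·x̄ = 1.4114 − 0.074022·4.5714 = 1.073016

1.073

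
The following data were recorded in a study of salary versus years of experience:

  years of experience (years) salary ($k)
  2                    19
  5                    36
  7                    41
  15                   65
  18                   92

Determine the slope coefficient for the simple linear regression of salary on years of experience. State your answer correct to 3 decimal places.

4.092

n = 5, Σx = 47, Σy = 253, Σxy = 3136, Σx² = 627
Sxx = Σx² − (Σx)²/n = 627 − 441.8 = 185.2
Sxy = Σxy − (Σx)(Σy)/n = 3136 − 2378.2 = 757.8
b = Sxy/Sxx = 757.8/185.2 = 4.091793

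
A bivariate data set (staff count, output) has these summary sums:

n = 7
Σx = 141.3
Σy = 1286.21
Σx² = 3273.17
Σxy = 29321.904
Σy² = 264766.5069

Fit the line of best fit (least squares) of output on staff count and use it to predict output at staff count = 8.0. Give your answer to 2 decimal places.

Sxx = Σx² − (Σx)²/n = 3273.17 − 2852.241429 = 420.928571
Sxy = Σxy − (Σx)(Σy)/n = 29321.904 − 25963.067571 = 3358.836429
b = Sxy/Sxx = 3358.836429/420.928571 = 7.979588
a = ȳ − b·x̄ = 183.744286 − 7.979588·20.185714 = 22.670609
ŷ(8.0) = a + b·8.0 = 22.670609 + 7.979588·8 = 86.507311

86.51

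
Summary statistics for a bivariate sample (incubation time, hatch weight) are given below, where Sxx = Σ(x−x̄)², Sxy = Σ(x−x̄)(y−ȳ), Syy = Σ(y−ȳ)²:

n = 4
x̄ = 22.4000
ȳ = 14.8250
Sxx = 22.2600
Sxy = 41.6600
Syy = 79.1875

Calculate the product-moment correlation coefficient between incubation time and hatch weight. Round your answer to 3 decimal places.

0.992

r = Sxy/√(Sxx·Syy) = 41.66/√(1762.71375) = 41.66/41.984685 = 0.992267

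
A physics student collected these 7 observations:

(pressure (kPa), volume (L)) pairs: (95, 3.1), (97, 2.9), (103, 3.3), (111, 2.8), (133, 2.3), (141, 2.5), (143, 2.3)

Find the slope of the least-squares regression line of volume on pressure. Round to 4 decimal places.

n = 7, Σx = 823, Σy = 19.2, Σxy = 2213.8, Σx² = 99383
Sxx = Σx² − (Σx)²/n = 99383 − 96761.285714 = 2621.714286
Sxy = Σxy − (Σx)(Σy)/n = 2213.8 − 2257.371429 = -43.571429
b = Sxy/Sxx = -43.571429/2621.714286 = -0.016619

-0.0166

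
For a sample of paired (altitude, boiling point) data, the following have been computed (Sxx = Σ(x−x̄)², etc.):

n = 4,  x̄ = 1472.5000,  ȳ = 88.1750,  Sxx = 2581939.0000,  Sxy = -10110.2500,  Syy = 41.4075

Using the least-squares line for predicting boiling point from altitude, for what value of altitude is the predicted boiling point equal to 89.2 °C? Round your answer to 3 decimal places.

b = Sxy/Sxx = -10110.25/2581939 = -0.003916
a = ȳ − b·x̄ = 88.175 − (-0.003916)·1472.5 = 93.940955
Set a + b·x = 89.2: x = (89.2 − 93.940955) / (-0.003916) = 1210.737188

1210.737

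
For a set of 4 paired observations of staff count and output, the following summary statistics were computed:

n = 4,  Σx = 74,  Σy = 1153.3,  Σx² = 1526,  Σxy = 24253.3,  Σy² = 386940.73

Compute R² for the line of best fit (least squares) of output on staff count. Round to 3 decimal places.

Sxx = Σx² − (Σx)²/n = 1526 − 1369 = 157
Sxy = Σxy − (Σx)(Σy)/n = 24253.3 − 21336.05 = 2917.25
Syy = Σy² − (Σy)²/n = 386940.73 − 332525.2225 = 54415.5075
R² = Sxy²/(Sxx·Syy) = (2917.25)²/(157·54415.5075) = 0.996151

0.996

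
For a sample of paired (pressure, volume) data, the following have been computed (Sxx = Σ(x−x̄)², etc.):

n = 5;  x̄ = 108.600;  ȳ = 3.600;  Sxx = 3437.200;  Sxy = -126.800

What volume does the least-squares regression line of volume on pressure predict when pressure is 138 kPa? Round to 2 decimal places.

2.52

b = Sxy/Sxx = -126.8/3437.2 = -0.036890
a = ȳ − b·x̄ = 3.6 − (-0.036890)·108.6 = 7.606307
ŷ(138) = a + b·138 = 7.606307 + (-0.036890)·138 = 2.515420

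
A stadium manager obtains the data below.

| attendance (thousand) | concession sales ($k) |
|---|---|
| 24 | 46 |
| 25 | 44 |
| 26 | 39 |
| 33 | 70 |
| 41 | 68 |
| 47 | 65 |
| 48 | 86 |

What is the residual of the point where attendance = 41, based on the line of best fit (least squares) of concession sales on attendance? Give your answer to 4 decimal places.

-0.4260

n = 7, Σx = 244, Σy = 418, Σxy = 15499, Σx² = 9160
Sxx = Σx² − (Σx)²/n = 9160 − 8505.142857 = 654.857143
Sxy = Σxy − (Σx)(Σy)/n = 15499 − 14570.285714 = 928.714286
b = Sxy/Sxx = 928.714286/654.857143 = 1.418194
a = ȳ − b·x̄ = 59.714286 − 1.418194·34.857143 = 10.280105
ŷ(41) = 10.280105 + 1.418194·41 = 68.426047
residual = y − ŷ = 68 − 68.426047 = -0.426047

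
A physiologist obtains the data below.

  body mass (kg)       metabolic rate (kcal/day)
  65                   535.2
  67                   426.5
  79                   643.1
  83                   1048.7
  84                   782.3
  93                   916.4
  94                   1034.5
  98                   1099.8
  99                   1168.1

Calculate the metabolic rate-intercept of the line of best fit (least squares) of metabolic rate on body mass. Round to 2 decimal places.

n = 9, Σx = 762, Σy = 7654.6, Σxy = 672814.2, Σx² = 65790
Sxx = Σx² − (Σx)²/n = 65790 − 64516 = 1274
Sxy = Σxy − (Σx)(Σy)/n = 672814.2 − 648089.466667 = 24724.733333
b = Sxy/Sxx = 24724.733333/1274 = 19.407169
a = ȳ − b·x̄ = 850.511111 − 19.407169·84.666667 = -792.629199

-792.63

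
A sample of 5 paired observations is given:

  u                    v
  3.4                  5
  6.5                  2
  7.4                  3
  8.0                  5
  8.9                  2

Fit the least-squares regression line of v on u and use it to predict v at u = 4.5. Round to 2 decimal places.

4.22

n = 5, Σx = 34.2, Σy = 17, Σxy = 110, Σx² = 251.78
Sxx = Σx² − (Σx)²/n = 251.78 − 233.928 = 17.852
Sxy = Σxy − (Σx)(Σy)/n = 110 − 116.28 = -6.28
b = Sxy/Sxx = -6.28/17.852 = -0.351781
a = ȳ − b·x̄ = 3.4 − (-0.351781)·6.84 = 5.806184
ŷ(4.5) = a + b·4.5 = 5.806184 + (-0.351781)·4.5 = 4.223168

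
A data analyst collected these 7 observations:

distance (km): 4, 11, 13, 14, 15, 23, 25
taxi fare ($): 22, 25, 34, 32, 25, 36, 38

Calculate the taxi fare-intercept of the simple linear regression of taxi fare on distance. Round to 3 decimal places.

19.207

n = 7, Σx = 105, Σy = 212, Σxy = 3406, Σx² = 1881
Sxx = Σx² − (Σx)²/n = 1881 − 1575 = 306
Sxy = Σxy − (Σx)(Σy)/n = 3406 − 3180 = 226
b = Sxy/Sxx = 226/306 = 0.738562
a = ȳ − b·x̄ = 30.285714 − 0.738562·15 = 19.207283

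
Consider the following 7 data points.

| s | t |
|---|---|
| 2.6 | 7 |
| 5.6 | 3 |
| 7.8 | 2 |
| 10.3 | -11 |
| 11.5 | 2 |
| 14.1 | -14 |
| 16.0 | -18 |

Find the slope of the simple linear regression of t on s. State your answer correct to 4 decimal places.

-1.8265

n = 7, Σx = 67.9, Σy = -29, Σxy = -525.1, Σx² = 792.11
Sxx = Σx² − (Σx)²/n = 792.11 − 658.63 = 133.48
Sxy = Σxy − (Σx)(Σy)/n = -525.1 − (-281.3) = -243.8
b = Sxy/Sxx = -243.8/133.48 = -1.826491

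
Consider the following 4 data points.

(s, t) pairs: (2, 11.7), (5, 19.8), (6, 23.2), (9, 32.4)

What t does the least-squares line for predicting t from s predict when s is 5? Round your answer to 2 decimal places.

20.29

n = 4, Σx = 22, Σy = 87.1, Σxy = 553.2, Σx² = 146
Sxx = Σx² − (Σx)²/n = 146 − 121 = 25
Sxy = Σxy − (Σx)(Σy)/n = 553.2 − 479.05 = 74.15
b = Sxy/Sxx = 74.15/25 = 2.966
a = ȳ − b·x̄ = 21.775 − 2.966·5.5 = 5.462
ŷ(5) = a + b·5 = 5.462 + 2.966·5 = 20.292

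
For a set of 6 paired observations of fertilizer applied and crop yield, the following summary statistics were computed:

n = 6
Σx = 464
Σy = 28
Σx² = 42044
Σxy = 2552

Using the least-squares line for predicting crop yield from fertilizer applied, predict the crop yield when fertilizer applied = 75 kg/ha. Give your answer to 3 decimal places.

Sxx = Σx² − (Σx)²/n = 42044 − 35882.666667 = 6161.333333
Sxy = Σxy − (Σx)(Σy)/n = 2552 − 2165.333333 = 386.666667
b = Sxy/Sxx = 386.666667/6161.333333 = 0.062757
a = ȳ − b·x̄ = 4.666667 − 0.062757·77.333333 = -0.186540
ŷ(75) = a + b·75 = -0.186540 + 0.062757·75 = 4.520234

4.520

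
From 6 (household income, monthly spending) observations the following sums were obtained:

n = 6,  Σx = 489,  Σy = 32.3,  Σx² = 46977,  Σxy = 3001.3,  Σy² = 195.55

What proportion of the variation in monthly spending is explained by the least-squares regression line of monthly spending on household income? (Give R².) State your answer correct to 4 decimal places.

0.8814

Sxx = Σx² − (Σx)²/n = 46977 − 39853.5 = 7123.5
Sxy = Σxy − (Σx)(Σy)/n = 3001.3 − 2632.45 = 368.85
Syy = Σy² − (Σy)²/n = 195.55 − 173.881667 = 21.668333
R² = Sxy²/(Sxx·Syy) = (368.85)²/(7123.5·21.668333) = 0.881415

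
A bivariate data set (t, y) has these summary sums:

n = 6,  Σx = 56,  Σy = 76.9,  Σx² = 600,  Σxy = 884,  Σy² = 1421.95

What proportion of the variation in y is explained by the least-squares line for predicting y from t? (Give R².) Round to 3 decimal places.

Sxx = Σx² − (Σx)²/n = 600 − 522.666667 = 77.333333
Sxy = Σxy − (Σx)(Σy)/n = 884 − 717.733333 = 166.266667
Syy = Σy² − (Σy)²/n = 1421.95 − 985.601667 = 436.348333
R² = Sxy²/(Sxx·Syy) = (166.266667)²/(77.333333·436.348333) = 0.819238

0.819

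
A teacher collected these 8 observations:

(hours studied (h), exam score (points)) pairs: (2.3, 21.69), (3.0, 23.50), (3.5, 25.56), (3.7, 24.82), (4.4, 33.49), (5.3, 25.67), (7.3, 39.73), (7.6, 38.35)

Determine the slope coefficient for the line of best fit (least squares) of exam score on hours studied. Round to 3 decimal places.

n = 8, Σx = 37.1, Σy = 232.81, Σxy = 1166.577, Σx² = 198.73
Sxx = Σx² − (Σx)²/n = 198.73 − 172.05125 = 26.67875
Sxy = Σxy − (Σx)(Σy)/n = 1166.577 − 1079.656375 = 86.920625
b = Sxy/Sxx = 86.920625/26.67875 = 3.258047

3.258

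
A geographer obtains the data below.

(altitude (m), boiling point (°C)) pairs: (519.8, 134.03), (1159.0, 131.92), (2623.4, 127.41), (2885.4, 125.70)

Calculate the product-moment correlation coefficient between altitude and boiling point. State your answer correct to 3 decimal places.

-0.996

n = 4, Σx = 7187.6, Σy = 519.06, Σxy = 919506.248, Σx² = 16821233.76, Σy² = 67400.7254
Sxx = Σx² − (Σx)²/n = 16821233.76 − 12915398.44 = 3905835.32
Sxy = Σxy − (Σx)(Σy)/n = 919506.248 − 932698.914 = -13192.666
Syy = Σy² − (Σy)²/n = 67400.7254 − 67355.8209 = 44.9045
r = Sxy/√(Sxx·Syy) = -13192.666/√(175389582.12694) = -13192.666/13243.473190 = -0.996164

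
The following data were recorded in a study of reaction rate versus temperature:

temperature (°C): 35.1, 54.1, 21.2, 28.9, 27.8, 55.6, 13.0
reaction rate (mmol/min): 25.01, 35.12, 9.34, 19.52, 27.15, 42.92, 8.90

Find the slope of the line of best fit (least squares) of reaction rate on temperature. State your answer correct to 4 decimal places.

0.7410

n = 7, Σx = 235.7, Σy = 167.96, Σxy = 6796.801, Σx² = 9476.67
Sxx = Σx² − (Σx)²/n = 9476.67 − 7936.355714 = 1540.314286
Sxy = Σxy − (Σx)(Σy)/n = 6796.801 − 5655.453143 = 1141.347857
b = Sxy/Sxx = 1141.347857/1540.314286 = 0.740984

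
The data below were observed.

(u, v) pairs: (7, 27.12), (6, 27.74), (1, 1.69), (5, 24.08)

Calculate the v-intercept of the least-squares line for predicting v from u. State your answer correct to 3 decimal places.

-1.676

n = 4, Σx = 19, Σy = 80.63, Σxy = 478.37, Σx² = 111
Sxx = Σx² − (Σx)²/n = 111 − 90.25 = 20.75
Sxy = Σxy − (Σx)(Σy)/n = 478.37 − 382.9925 = 95.3775
b = Sxy/Sxx = 95.3775/20.75 = 4.596506
a = ȳ − b·x̄ = 20.1575 − 4.596506·4.75 = -1.675904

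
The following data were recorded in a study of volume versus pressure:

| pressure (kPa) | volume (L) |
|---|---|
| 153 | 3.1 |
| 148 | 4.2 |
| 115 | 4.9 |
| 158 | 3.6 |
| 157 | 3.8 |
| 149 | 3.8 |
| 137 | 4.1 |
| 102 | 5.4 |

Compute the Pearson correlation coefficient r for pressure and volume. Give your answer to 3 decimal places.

-0.925

n = 8, Σx = 1119, Σy = 32.9, Σxy = 4503.5, Σx² = 159525, Σy² = 139.07
Sxx = Σx² − (Σx)²/n = 159525 − 156520.125 = 3004.875
Sxy = Σxy − (Σx)(Σy)/n = 4503.5 − 4601.8875 = -98.3875
Syy = Σy² − (Σy)²/n = 139.07 − 135.30125 = 3.76875
r = Sxy/√(Sxx·Syy) = -98.3875/√(11324.622656) = -98.3875/106.417210 = -0.924545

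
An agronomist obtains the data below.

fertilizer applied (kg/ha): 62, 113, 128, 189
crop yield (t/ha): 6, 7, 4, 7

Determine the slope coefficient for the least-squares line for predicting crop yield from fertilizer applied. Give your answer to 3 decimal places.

n = 4, Σx = 492, Σy = 24, Σxy = 2998, Σx² = 68718
Sxx = Σx² − (Σx)²/n = 68718 − 60516 = 8202
Sxy = Σxy − (Σx)(Σy)/n = 2998 − 2952 = 46
b = Sxy/Sxx = 46/8202 = 0.005608

0.006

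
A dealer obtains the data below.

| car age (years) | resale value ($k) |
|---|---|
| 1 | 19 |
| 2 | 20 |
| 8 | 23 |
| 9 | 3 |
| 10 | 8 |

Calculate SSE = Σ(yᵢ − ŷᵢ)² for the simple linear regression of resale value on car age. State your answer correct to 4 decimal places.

n = 5, Σx = 30, Σy = 73, Σxy = 350, Σx² = 250, Σy² = 1363
Sxx = Σx² − (Σx)²/n = 250 − 180 = 70
Sxy = Σxy − (Σx)(Σy)/n = 350 − 438 = -88
Syy = Σy² − (Σy)²/n = 1363 − 1065.8 = 297.2
b = Sxy/Sxx = -88/70 = -1.257143
SSE = Syy − b·Sxy = 297.2 − (-1.257143)·(-88) = 186.571429

186.5714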